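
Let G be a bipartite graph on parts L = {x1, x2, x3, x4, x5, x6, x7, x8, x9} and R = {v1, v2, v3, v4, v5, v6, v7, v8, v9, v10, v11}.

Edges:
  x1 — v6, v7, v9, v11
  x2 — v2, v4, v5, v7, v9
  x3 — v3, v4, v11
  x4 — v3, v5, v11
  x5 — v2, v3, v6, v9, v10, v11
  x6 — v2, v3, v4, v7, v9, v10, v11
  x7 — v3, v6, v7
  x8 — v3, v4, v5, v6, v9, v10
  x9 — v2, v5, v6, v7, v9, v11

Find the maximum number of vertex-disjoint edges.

One maximum matching: x1–v7, x2–v9, x3–v4, x4–v5, x5–v2, x6–v10, x7–v6, x8–v3, x9–v11.
This saturates every left vertex, so 9 is the maximum.

9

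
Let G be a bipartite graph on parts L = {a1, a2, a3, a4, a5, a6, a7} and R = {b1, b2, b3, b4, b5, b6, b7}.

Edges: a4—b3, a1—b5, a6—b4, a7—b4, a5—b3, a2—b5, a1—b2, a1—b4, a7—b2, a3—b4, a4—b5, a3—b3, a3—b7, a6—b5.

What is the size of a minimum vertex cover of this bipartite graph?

5

{a3, b2, b3, b4, b5} is a vertex cover of size 5: every edge has an endpoint in this set.
No smaller cover exists because a1–b2, a2–b5, a3–b7, a4–b3, a6–b4 is a matching of size 5, and a cover must include an endpoint of each of these disjoint edges (König's theorem).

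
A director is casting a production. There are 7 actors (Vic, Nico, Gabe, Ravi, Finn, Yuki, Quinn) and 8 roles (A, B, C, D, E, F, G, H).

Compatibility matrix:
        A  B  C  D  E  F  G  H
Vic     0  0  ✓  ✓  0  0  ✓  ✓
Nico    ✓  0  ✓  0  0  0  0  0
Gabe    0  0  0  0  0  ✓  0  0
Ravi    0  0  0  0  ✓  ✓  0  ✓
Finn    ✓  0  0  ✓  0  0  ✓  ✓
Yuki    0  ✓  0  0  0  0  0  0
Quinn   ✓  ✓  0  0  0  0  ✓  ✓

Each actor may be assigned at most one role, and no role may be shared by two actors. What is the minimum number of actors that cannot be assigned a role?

For example, pair Vic→C, Nico→A, Gabe→F, Ravi→H, Finn→D, Yuki→B, Quinn→G.
This saturates every actor, so 7 is the maximum.
That matches 7 of the 7, leaving 0 unmatched; no matching can do better.

0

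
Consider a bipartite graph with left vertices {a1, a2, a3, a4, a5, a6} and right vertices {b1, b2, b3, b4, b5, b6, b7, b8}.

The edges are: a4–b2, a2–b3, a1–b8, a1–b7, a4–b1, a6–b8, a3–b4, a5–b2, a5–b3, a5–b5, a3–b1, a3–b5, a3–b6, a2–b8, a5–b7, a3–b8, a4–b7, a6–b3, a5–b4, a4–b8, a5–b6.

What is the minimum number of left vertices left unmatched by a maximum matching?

0

A valid assignment of size 6: a1→b7, a2→b8, a3→b1, a4→b2, a5→b5, a6→b3.
This saturates every left vertex, so 6 is the maximum.
That matches 6 of the 6, leaving 0 unmatched; no matching can do better.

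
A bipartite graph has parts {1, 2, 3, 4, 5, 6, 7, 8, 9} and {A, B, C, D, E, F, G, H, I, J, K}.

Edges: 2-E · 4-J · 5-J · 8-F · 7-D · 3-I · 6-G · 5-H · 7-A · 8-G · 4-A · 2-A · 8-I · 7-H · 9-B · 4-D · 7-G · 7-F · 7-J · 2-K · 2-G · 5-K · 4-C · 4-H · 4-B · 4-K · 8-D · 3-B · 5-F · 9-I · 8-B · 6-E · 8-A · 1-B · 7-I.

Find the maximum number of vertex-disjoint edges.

8

For example, pair 1–B, 2–K, 3–I, 4–A, 5–H, 6–E, 7–J, 8–G.
The set {1, 3, 9} has only 2 neighbours ({B, I}), so by Hall's theorem at most 8 of the 9 left vertices can be matched.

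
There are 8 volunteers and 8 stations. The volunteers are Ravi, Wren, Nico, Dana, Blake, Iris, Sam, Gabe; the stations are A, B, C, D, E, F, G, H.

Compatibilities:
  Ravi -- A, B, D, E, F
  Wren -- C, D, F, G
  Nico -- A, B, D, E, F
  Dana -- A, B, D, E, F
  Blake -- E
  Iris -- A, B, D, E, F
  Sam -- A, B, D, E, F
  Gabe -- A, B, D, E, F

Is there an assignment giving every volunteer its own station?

No

The set {Ravi, Nico, Dana, Blake, Iris, Sam, Gabe} has only 5 neighbours ({A, B, D, E, F}), so by Hall's theorem at most 6 of the 8 volunteers can be matched.
Hence no matching covers every volunteer.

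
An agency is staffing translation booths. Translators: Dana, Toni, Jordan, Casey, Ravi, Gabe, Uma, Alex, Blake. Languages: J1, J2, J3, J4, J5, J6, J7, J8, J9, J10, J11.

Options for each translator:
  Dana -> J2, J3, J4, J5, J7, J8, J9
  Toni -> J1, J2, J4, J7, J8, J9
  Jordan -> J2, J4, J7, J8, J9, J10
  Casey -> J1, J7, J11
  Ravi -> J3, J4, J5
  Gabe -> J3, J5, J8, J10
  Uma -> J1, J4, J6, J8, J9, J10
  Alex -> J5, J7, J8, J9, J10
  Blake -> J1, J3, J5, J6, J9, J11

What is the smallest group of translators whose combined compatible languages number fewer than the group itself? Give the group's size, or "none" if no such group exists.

A matching saturating every translator exists, for instance Dana→J3, Toni→J1, Jordan→J2, Casey→J11, Ravi→J5, Gabe→J10, Uma→J6, Alex→J7, Blake→J9.
By Hall's marriage theorem, this means |N(S)| ≥ |S| for every subset S, so no violating subset exists.

none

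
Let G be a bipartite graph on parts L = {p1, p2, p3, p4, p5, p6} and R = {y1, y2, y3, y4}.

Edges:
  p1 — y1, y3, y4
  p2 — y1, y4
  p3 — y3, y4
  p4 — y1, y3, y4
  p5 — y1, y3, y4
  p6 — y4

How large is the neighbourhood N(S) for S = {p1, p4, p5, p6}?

The union of neighbours of {p1, p4, p5, p6} is {y1, y3, y4}, which has 3 elements.
Since |N(S)| = 3 < |S| = 4, Hall's condition fails for this subset.

3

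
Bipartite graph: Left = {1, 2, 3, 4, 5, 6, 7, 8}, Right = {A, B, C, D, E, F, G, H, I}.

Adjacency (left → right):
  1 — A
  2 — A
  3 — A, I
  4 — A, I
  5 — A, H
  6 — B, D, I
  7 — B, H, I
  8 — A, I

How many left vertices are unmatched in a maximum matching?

3

One maximum matching: 1→A, 3→I, 5→H, 6→D, 7→B.
The set {1, 2, 3, 4, 8} has only 2 neighbours ({A, I}), so by Hall's theorem at most 5 of the 8 left vertices can be matched.
That matches 5 of the 8, leaving 3 unmatched; no matching can do better.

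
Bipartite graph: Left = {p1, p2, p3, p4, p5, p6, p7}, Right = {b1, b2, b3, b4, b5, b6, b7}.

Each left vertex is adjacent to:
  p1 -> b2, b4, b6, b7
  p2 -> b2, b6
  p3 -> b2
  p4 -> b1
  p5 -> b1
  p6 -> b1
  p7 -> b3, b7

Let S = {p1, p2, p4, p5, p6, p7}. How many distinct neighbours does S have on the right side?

6

The union of neighbours of {p1, p2, p4, p5, p6, p7} is {b1, b2, b3, b4, b6, b7}, which has 6 elements.
Since |N(S)| = 6 ≥ |S| = 6, Hall's condition holds for this subset.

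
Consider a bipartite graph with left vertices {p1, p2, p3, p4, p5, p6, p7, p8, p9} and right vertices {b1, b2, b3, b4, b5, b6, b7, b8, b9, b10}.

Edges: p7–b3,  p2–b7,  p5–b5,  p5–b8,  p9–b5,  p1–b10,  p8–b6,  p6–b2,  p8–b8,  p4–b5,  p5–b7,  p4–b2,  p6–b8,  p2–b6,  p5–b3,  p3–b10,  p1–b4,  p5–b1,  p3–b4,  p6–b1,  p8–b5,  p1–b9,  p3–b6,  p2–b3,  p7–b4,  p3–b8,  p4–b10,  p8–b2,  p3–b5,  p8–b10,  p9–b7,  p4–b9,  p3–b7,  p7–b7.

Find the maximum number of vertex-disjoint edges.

9

For example, pair p1–b9, p2–b3, p3–b4, p4–b2, p5–b1, p6–b8, p7–b7, p8–b6, p9–b5.
All 9 left vertices are matched, so no larger matching exists.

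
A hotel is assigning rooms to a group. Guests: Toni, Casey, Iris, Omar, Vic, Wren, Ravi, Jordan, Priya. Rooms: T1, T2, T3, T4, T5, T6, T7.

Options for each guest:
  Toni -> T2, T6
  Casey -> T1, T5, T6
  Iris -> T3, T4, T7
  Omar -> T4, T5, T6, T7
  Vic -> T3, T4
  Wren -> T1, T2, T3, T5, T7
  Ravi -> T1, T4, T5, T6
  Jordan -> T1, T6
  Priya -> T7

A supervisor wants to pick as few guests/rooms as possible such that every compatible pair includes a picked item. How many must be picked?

{T1, T2, T3, T4, T5, T6, T7} is a vertex cover of size 7: every edge has an endpoint in this set.
No smaller cover exists because Toni–T2, Casey–T6, Iris–T4, Omar–T7, Vic–T3, Wren–T1, Ravi–T5 is a matching of size 7, and a cover must include an endpoint of each of these disjoint edges (König's theorem).

7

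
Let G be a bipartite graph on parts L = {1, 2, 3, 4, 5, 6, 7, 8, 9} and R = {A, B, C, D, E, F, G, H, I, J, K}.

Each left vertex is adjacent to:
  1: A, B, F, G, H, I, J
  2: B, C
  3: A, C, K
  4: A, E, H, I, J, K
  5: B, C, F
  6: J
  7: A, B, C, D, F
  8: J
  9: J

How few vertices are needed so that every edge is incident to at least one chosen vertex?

The 7 edges 1–G, 2–B, 3–C, 4–K, 5–F, 6–J, 7–A form a matching, so any vertex cover needs at least 7 vertices (one per matched edge).
Conversely {1, 2, 3, 4, 5, 7, J} meets every edge and has exactly 7 vertices, so 7 is optimal.

7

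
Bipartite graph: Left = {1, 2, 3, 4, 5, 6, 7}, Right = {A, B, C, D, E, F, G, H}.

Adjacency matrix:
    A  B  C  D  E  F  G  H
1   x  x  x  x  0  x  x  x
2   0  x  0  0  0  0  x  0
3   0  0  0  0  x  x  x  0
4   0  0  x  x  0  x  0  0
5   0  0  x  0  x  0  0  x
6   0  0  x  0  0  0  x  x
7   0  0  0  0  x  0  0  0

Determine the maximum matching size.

7

A valid assignment of size 7: 1–A, 2–B, 3–F, 4–D, 5–C, 6–G, 7–E.
All 7 left vertices are matched, so no larger matching exists.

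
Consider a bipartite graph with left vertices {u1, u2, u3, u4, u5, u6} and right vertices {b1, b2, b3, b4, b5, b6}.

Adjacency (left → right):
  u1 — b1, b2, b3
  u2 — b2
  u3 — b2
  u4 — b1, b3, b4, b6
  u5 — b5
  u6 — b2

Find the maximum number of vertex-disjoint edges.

One maximum matching: u1–b1, u2–b2, u4–b3, u5–b5.
The set {u2, u3, u6} has only 1 neighbour ({b2}), so by Hall's theorem at most 4 of the 6 left vertices can be matched.

4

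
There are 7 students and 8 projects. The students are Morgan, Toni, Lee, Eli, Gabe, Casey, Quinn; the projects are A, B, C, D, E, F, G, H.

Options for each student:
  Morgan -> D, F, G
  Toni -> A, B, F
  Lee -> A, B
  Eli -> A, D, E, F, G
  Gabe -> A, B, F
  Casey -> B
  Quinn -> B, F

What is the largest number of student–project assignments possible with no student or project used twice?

For example, pair Morgan–D, Toni–F, Lee–A, Eli–G, Gabe–B.
The set {Toni, Lee, Gabe, Casey, Quinn} has only 3 neighbours ({A, B, F}), so by Hall's theorem at most 5 of the 7 students can be matched.

5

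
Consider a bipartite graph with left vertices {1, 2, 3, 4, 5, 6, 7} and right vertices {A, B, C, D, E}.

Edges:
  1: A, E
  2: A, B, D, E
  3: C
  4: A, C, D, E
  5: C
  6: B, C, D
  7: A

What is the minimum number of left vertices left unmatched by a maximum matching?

2

A valid assignment of size 5: 1–A, 2–E, 3–C, 4–D, 6–B.
The set {1, 2, 3, 4, 5, 6, 7} has only 5 neighbours ({A, B, C, D, E}), so by Hall's theorem at most 5 of the 7 left vertices can be matched.
That matches 5 of the 7, leaving 2 unmatched; no matching can do better.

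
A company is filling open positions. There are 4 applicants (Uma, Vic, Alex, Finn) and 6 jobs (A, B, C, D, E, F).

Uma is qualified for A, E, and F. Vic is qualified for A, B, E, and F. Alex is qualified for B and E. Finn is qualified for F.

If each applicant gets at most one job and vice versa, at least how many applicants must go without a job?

0

One maximum matching: Uma-E, Vic-A, Alex-B, Finn-F.
This saturates every applicant, so 4 is the maximum.
That matches 4 of the 4, leaving 0 unmatched; no matching can do better.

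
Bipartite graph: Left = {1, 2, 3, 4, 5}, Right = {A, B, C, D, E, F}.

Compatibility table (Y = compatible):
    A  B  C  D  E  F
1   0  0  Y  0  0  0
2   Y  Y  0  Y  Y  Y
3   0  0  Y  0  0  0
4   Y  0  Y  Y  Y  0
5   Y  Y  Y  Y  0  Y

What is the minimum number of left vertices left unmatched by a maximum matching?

1

One maximum matching: 1–C, 2–E, 4–D, 5–A.
The set {1, 3} has only 1 neighbour ({C}), so by Hall's theorem at most 4 of the 5 left vertices can be matched.
That matches 4 of the 5, leaving 1 unmatched; no matching can do better.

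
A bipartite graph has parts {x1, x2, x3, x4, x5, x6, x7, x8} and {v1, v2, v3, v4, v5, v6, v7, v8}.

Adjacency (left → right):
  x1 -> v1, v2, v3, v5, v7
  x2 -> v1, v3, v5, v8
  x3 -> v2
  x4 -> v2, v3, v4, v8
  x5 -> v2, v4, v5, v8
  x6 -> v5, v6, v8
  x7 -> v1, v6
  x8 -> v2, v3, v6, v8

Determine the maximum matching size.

8

For example, pair x1–v7, x2–v5, x3–v2, x4–v3, x5–v4, x6–v8, x7–v1, x8–v6.
This saturates every left vertex, so 8 is the maximum.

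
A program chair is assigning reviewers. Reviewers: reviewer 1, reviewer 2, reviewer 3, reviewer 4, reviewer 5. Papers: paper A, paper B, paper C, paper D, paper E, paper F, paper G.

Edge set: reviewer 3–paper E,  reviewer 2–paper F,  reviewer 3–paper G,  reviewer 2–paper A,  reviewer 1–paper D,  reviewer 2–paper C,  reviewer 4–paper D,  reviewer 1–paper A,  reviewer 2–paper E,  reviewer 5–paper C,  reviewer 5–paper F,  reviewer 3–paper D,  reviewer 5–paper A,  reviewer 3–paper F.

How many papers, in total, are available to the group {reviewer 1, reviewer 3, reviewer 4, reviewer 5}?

The union of neighbours of {reviewer 1, reviewer 3, reviewer 4, reviewer 5} is {paper A, paper C, paper D, paper E, paper F, paper G}, which has 6 elements.
Since |N(S)| = 6 ≥ |S| = 4, Hall's condition holds for this subset.

6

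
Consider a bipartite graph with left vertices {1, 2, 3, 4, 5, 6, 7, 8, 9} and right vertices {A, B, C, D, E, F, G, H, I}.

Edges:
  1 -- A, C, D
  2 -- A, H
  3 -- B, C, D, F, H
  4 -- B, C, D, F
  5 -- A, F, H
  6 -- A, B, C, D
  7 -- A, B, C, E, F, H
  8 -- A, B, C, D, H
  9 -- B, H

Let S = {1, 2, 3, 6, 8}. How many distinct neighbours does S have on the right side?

The union of neighbours of {1, 2, 3, 6, 8} is {A, B, C, D, F, H}, which has 6 elements.
Since |N(S)| = 6 ≥ |S| = 5, Hall's condition holds for this subset.

6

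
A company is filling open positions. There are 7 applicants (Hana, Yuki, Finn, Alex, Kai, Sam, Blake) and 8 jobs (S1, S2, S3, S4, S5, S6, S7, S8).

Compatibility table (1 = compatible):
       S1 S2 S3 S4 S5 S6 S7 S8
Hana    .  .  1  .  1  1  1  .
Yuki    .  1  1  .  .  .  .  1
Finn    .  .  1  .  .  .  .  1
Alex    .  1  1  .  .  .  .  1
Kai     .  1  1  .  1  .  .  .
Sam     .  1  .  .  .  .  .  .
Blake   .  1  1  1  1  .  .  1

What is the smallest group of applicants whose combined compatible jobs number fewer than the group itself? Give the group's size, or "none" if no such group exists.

4

Take S = {Yuki, Finn, Alex, Sam}. Its neighbourhood is {S2, S3, S8}, so |N(S)| = 3 < |S| = 4.
Every subset of size less than 4 has at least as many neighbours as members, so 4 is the minimum.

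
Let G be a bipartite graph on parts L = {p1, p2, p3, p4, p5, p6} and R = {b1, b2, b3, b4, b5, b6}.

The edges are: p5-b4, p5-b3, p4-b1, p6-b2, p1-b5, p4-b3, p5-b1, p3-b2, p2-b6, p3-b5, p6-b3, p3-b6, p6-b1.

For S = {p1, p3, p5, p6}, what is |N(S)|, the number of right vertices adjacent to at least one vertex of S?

6

The union of neighbours of {p1, p3, p5, p6} is {b1, b2, b3, b4, b5, b6}, which has 6 elements.
Since |N(S)| = 6 ≥ |S| = 4, Hall's condition holds for this subset.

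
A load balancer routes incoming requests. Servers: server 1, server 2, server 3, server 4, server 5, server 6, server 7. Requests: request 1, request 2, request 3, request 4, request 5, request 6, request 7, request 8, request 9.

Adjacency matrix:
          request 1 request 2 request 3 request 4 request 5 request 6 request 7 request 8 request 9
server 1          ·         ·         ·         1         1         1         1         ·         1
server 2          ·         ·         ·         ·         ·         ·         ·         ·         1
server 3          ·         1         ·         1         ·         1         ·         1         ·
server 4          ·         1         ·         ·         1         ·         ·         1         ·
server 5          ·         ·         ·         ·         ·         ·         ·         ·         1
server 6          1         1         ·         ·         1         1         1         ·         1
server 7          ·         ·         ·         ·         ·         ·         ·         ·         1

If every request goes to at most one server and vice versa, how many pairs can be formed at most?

5

One maximum matching: server 1–request 6, server 2–request 9, server 3–request 4, server 4–request 5, server 6–request 7.
The set {server 2, server 5, server 7} has only 1 neighbour ({request 9}), so by Hall's theorem at most 5 of the 7 servers can be matched.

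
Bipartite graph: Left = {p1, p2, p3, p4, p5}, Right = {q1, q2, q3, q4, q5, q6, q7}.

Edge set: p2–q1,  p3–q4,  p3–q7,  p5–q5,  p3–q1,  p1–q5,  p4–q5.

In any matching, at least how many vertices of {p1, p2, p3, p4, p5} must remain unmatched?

2

One maximum matching: p1–q5, p2–q1, p3–q4.
The set {p1, p4, p5} has only 1 neighbour ({q5}), so by Hall's theorem at most 3 of the 5 left vertices can be matched.
That matches 3 of the 5, leaving 2 unmatched; no matching can do better.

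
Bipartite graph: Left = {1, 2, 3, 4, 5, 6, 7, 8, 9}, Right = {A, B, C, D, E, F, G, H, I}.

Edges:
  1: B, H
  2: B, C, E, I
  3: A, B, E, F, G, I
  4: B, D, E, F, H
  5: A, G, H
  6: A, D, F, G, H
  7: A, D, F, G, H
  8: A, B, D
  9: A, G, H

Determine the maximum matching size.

One maximum matching: 1–B, 2–C, 3–I, 4–E, 5–H, 6–F, 7–A, 8–D, 9–G.
This saturates every left vertex, so 9 is the maximum.

9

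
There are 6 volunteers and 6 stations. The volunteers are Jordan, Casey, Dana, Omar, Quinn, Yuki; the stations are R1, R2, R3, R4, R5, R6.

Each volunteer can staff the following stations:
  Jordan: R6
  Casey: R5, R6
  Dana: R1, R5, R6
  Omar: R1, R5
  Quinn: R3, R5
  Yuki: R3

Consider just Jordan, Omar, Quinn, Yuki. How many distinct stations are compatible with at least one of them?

4

The union of neighbours of {Jordan, Omar, Quinn, Yuki} is {R1, R3, R5, R6}, which has 4 elements.
Since |N(S)| = 4 ≥ |S| = 4, Hall's condition holds for this subset.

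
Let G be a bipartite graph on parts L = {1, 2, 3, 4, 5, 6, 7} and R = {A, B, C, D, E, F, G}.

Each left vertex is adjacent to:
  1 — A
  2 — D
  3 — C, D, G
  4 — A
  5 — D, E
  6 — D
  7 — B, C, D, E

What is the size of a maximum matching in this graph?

5

For example, pair 1→A, 2→D, 3→G, 5→E, 7→B.
The set {1, 2, 4, 6} has only 2 neighbours ({A, D}), so by Hall's theorem at most 5 of the 7 left vertices can be matched.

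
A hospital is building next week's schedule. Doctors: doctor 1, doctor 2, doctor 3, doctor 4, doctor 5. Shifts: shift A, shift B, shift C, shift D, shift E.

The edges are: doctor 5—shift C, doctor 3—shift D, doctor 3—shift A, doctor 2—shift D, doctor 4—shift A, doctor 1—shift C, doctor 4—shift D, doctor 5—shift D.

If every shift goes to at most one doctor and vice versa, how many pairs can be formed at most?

One maximum matching: doctor 1→shift C, doctor 2→shift D, doctor 3→shift A.
The set {doctor 1, doctor 2, doctor 3, doctor 4, doctor 5} has only 3 neighbours ({shift A, shift C, shift D}), so by Hall's theorem at most 3 of the 5 doctors can be matched.

3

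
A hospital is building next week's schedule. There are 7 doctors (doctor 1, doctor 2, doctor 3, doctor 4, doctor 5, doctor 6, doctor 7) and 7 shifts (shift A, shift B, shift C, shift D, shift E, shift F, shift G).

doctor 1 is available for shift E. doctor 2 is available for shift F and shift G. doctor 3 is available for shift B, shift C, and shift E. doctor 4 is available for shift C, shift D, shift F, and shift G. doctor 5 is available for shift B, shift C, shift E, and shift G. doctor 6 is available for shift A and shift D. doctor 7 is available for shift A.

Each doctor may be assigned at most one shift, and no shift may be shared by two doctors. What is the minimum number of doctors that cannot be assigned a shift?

0

A valid assignment of size 7: doctor 1–shift E, doctor 2–shift F, doctor 3–shift C, doctor 4–shift G, doctor 5–shift B, doctor 6–shift D, doctor 7–shift A.
This saturates every doctor, so 7 is the maximum.
That matches 7 of the 7, leaving 0 unmatched; no matching can do better.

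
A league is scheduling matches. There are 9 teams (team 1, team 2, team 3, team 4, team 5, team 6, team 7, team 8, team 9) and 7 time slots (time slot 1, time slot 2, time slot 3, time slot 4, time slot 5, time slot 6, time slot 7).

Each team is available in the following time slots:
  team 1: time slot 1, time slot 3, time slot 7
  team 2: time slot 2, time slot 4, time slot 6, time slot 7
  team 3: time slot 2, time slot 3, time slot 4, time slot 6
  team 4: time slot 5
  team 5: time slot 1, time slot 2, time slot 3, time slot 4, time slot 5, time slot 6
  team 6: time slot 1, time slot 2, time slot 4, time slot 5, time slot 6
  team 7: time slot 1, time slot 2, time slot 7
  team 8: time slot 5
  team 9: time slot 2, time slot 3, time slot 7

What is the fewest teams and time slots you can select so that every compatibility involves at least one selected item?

7

A maximum matching has 7 edges (e.g. team 1–time slot 7, team 2–time slot 4, team 3–time slot 6, team 4–time slot 5, team 5–time slot 3, team 6–time slot 1, team 7–time slot 2).
By König's theorem the minimum vertex cover has the same size. One such cover is {time slot 1, time slot 2, time slot 3, time slot 4, time slot 5, time slot 6, time slot 7}.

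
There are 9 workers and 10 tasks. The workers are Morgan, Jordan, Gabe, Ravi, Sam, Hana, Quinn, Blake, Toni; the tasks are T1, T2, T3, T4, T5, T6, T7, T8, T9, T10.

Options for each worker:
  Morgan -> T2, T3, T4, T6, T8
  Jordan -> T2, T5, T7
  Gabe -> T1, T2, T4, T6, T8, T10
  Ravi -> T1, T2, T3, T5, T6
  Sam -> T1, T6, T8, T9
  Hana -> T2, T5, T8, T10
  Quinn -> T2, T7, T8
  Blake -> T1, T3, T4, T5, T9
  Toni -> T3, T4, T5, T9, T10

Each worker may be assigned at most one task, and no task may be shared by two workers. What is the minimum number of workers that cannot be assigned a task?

0

For example, pair Morgan→T6, Jordan→T7, Gabe→T4, Ravi→T3, Sam→T9, Hana→T2, Quinn→T8, Blake→T5, Toni→T10.
This saturates every worker, so 9 is the maximum.
That matches 9 of the 9, leaving 0 unmatched; no matching can do better.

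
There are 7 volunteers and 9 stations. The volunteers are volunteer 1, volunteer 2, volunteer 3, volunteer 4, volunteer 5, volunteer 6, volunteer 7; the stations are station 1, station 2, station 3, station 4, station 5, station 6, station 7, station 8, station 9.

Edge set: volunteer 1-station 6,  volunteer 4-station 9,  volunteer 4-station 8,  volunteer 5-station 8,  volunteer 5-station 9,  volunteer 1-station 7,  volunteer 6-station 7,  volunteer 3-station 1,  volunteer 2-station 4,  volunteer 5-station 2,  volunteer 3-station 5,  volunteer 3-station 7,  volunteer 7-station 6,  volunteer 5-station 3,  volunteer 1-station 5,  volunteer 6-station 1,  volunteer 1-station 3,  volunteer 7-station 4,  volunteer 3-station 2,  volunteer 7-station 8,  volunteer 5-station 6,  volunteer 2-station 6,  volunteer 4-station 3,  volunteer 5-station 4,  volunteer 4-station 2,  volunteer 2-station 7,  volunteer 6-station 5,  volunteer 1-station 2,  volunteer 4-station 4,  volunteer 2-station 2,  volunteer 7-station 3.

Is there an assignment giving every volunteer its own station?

A valid assignment of size 7: volunteer 1-station 6, volunteer 2-station 4, volunteer 3-station 1, volunteer 4-station 2, volunteer 5-station 8, volunteer 6-station 7, volunteer 7-station 3.
All 7 volunteers are covered.

Yes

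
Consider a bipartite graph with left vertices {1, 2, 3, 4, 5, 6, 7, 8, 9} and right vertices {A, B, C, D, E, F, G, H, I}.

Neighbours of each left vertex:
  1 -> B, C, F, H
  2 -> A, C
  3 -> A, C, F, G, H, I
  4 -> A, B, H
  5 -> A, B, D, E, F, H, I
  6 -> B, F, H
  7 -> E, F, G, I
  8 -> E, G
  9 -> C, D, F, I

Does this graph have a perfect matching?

For example, pair 1→B, 2→C, 3→G, 4→A, 5→D, 6→H, 7→I, 8→E, 9→F.
All 9 left vertices are covered.

Yes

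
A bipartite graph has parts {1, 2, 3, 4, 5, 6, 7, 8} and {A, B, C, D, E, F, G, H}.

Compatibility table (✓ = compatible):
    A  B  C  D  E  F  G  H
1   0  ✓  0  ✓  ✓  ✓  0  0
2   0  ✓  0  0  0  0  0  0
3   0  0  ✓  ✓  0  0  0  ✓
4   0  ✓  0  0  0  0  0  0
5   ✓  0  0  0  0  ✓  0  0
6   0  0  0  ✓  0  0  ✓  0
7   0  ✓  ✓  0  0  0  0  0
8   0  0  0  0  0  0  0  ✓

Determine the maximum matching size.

For example, pair 1-E, 2-B, 3-D, 5-F, 6-G, 7-C, 8-H.
The set {2, 4} has only 1 neighbour ({B}), so by Hall's theorem at most 7 of the 8 left vertices can be matched.

7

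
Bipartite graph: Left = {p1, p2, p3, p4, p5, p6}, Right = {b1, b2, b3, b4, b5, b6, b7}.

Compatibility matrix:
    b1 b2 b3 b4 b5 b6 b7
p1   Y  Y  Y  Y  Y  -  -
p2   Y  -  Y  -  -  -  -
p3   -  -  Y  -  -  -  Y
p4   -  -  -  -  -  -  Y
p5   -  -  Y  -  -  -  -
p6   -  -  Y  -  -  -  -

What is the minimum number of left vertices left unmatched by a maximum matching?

A valid assignment of size 4: p1-b5, p2-b1, p3-b3, p4-b7.
The set {p3, p4, p5, p6} has only 2 neighbours ({b3, b7}), so by Hall's theorem at most 4 of the 6 left vertices can be matched.
That matches 4 of the 6, leaving 2 unmatched; no matching can do better.

2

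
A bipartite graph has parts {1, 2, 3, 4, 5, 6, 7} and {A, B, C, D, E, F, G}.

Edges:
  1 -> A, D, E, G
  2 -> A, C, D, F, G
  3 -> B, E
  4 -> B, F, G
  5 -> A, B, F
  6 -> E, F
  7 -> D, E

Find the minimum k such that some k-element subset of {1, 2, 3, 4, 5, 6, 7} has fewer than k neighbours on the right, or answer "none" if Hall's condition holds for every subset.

none

A matching saturating every left vertex exists, for instance 1→D, 2→C, 3→B, 4→G, 5→A, 6→F, 7→E.
By Hall's marriage theorem, this means |N(S)| ≥ |S| for every subset S, so no violating subset exists.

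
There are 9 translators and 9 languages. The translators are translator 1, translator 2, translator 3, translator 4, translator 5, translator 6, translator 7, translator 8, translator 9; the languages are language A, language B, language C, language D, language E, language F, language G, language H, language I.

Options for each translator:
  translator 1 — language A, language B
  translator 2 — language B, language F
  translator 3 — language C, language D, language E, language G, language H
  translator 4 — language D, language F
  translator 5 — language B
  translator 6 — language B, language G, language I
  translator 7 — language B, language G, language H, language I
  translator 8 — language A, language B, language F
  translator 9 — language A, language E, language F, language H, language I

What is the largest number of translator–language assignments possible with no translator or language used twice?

For example, pair translator 1–language A, translator 2–language F, translator 3–language C, translator 4–language D, translator 5–language B, translator 6–language G, translator 7–language H, translator 9–language I.
The set {translator 1, translator 2, translator 5, translator 8} has only 3 neighbours ({language A, language B, language F}), so by Hall's theorem at most 8 of the 9 translators can be matched.

8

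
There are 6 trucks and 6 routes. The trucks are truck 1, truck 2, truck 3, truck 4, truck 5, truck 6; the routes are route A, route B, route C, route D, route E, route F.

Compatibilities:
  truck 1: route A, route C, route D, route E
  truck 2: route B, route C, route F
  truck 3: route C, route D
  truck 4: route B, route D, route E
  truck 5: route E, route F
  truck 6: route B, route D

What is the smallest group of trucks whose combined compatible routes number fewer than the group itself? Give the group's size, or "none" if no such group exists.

A matching saturating every truck exists, for instance truck 1→route A, truck 2→route C, truck 3→route D, truck 4→route E, truck 5→route F, truck 6→route B.
By Hall's marriage theorem, this means |N(S)| ≥ |S| for every subset S, so no violating subset exists.

none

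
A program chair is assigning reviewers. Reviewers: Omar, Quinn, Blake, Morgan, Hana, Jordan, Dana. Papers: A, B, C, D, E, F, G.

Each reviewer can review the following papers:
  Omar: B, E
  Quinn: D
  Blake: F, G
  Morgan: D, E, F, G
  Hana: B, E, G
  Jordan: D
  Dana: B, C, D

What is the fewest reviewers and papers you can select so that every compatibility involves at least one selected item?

A maximum matching has 6 edges (e.g. Omar–E, Quinn–D, Blake–G, Morgan–F, Hana–B, Dana–C).
By König's theorem the minimum vertex cover has the same size. One such cover is {Omar, Blake, Morgan, Hana, Dana, D}.

6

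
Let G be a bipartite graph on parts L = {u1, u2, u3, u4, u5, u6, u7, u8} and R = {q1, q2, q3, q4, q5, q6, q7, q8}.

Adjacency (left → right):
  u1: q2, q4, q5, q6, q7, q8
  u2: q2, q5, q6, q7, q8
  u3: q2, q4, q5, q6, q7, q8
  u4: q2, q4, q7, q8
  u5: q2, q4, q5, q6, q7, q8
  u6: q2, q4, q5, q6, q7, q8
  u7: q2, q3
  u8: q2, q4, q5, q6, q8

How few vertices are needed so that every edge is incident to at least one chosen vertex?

{u7, q2, q4, q5, q6, q7, q8} is a vertex cover of size 7: every edge has an endpoint in this set.
No smaller cover exists because u1–q8, u2–q5, u3–q7, u4–q2, u5–q4, u6–q6, u7–q3 is a matching of size 7, and a cover must include an endpoint of each of these disjoint edges (König's theorem).

7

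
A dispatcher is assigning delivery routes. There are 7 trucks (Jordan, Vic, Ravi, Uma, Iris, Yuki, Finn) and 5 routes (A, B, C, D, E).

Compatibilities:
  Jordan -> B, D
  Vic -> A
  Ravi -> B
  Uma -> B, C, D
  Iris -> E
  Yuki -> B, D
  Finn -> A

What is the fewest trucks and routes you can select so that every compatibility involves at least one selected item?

The 5 edges Jordan–D, Vic–A, Ravi–B, Uma–C, Iris–E form a matching, so any vertex cover needs at least 5 vertices (one per matched edge).
Conversely {Uma, Iris, A, B, D} meets every edge and has exactly 5 vertices, so 5 is optimal.

5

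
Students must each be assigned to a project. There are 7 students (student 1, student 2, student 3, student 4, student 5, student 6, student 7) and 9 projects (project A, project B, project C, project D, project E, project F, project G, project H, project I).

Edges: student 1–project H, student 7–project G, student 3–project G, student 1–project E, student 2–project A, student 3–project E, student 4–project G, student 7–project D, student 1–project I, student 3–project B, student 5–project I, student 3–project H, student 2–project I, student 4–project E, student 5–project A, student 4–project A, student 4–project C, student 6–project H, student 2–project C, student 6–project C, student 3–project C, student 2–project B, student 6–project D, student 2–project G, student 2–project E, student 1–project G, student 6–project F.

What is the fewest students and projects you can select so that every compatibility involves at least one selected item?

A maximum matching has 7 edges (e.g. student 1–project E, student 2–project I, student 3–project B, student 4–project C, student 5–project A, student 6–project F, student 7–project G).
By König's theorem the minimum vertex cover has the same size. One such cover is {student 1, student 2, student 3, student 4, student 5, student 6, student 7}.

7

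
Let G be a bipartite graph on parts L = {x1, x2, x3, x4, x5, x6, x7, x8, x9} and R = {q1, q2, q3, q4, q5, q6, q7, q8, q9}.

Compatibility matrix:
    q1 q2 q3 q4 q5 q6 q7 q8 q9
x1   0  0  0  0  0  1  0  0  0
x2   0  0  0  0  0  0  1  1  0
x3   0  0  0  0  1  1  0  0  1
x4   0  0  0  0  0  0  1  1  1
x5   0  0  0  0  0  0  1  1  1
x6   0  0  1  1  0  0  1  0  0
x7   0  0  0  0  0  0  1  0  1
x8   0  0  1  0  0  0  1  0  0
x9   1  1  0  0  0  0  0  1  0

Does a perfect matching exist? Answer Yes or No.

The set {x2, x4, x5, x7} has only 3 neighbours ({q7, q8, q9}), so by Hall's theorem at most 8 of the 9 left vertices can be matched.
Hence no matching covers every left vertex.

No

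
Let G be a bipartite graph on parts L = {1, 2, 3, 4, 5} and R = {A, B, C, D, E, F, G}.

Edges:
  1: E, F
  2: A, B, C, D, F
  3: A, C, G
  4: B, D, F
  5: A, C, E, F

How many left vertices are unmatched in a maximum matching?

0

One maximum matching: 1-F, 2-A, 3-C, 4-B, 5-E.
All 5 left vertices are matched, so no larger matching exists.
That matches 5 of the 5, leaving 0 unmatched; no matching can do better.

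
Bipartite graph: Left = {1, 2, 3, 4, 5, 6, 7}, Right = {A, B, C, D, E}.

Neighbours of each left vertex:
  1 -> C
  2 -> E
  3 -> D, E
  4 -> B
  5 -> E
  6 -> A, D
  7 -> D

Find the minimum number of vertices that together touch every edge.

A maximum matching has 5 edges (e.g. 1–C, 2–E, 3–D, 4–B, 6–A).
By König's theorem the minimum vertex cover has the same size. One such cover is {1, 4, 6, D, E}.

5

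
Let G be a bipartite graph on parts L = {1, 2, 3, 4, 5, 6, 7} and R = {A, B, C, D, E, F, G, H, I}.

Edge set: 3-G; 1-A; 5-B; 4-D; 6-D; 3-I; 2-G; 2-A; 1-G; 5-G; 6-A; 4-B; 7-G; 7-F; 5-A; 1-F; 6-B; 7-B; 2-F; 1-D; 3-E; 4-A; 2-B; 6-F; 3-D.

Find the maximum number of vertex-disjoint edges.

6

For example, pair 1–D, 2–F, 3–E, 4–A, 5–G, 6–B.
The set {1, 2, 4, 5, 6, 7} has only 5 neighbours ({A, B, D, F, G}), so by Hall's theorem at most 6 of the 7 left vertices can be matched.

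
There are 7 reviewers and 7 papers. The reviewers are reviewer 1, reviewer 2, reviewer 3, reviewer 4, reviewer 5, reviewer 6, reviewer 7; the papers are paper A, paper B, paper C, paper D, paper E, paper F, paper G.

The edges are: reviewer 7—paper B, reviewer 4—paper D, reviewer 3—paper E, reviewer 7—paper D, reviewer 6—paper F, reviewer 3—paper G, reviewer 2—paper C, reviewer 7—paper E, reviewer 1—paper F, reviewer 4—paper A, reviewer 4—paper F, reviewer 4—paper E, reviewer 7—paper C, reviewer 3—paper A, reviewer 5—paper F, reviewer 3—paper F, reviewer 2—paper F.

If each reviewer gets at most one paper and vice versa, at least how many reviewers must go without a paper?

2

For example, pair reviewer 1→paper F, reviewer 2→paper C, reviewer 3→paper E, reviewer 4→paper A, reviewer 7→paper D.
The set {reviewer 1, reviewer 5, reviewer 6} has only 1 neighbour ({paper F}), so by Hall's theorem at most 5 of the 7 reviewers can be matched.
That matches 5 of the 7, leaving 2 unmatched; no matching can do better.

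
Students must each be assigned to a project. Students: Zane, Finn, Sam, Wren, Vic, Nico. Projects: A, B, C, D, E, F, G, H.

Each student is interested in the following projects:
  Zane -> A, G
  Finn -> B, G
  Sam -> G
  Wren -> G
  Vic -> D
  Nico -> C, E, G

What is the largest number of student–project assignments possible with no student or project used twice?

A valid assignment of size 5: Zane–A, Finn–B, Sam–G, Vic–D, Nico–E.
The set {Sam, Wren} has only 1 neighbour ({G}), so by Hall's theorem at most 5 of the 6 students can be matched.

5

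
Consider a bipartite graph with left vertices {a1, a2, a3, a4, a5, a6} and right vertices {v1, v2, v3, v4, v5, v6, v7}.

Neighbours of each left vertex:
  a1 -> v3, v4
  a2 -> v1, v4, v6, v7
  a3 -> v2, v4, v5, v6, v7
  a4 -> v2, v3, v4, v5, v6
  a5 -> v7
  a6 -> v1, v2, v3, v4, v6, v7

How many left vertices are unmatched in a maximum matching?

A valid assignment of size 6: a1→v4, a2→v1, a3→v6, a4→v2, a5→v7, a6→v3.
This saturates every left vertex, so 6 is the maximum.
That matches 6 of the 6, leaving 0 unmatched; no matching can do better.

0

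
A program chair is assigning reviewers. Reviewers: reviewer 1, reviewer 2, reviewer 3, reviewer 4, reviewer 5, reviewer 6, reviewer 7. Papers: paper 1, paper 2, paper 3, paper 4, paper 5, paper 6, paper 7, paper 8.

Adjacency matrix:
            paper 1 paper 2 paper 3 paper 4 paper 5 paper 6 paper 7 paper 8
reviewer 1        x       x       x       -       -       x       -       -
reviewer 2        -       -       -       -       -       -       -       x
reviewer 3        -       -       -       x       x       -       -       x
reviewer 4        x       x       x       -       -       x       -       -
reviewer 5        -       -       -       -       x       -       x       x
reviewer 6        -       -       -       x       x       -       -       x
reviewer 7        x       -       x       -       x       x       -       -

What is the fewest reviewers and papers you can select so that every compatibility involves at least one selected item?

7

A maximum matching has 7 edges (e.g. reviewer 1–paper 2, reviewer 2–paper 8, reviewer 3–paper 5, reviewer 4–paper 1, reviewer 5–paper 7, reviewer 6–paper 4, reviewer 7–paper 6).
By König's theorem the minimum vertex cover has the same size. One such cover is {reviewer 1, reviewer 2, reviewer 3, reviewer 4, reviewer 5, reviewer 6, reviewer 7}.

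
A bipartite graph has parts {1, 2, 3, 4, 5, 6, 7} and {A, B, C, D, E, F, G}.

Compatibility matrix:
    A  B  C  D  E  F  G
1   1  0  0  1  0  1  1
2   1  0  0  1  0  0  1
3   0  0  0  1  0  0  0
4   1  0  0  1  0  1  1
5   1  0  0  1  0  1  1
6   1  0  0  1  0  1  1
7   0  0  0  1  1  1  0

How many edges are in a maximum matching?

5

One maximum matching: 1→A, 2→G, 3→D, 4→F, 7→E.
The set {1, 2, 3, 4, 5, 6} has only 4 neighbours ({A, D, F, G}), so by Hall's theorem at most 5 of the 7 left vertices can be matched.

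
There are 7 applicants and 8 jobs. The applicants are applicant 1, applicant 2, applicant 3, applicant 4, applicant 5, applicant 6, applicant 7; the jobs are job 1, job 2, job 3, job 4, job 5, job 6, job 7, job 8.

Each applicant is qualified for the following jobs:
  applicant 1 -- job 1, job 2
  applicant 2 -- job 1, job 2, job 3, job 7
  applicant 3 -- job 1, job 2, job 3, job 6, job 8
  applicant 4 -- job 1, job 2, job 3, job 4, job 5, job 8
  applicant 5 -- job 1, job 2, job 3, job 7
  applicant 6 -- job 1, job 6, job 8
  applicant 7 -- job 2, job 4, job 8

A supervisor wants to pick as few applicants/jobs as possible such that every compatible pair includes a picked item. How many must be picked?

7

The 7 edges applicant 1–job 1, applicant 2–job 7, applicant 3–job 8, applicant 4–job 5, applicant 5–job 3, applicant 6–job 6, applicant 7–job 2 form a matching, so any vertex cover needs at least 7 vertices (one per matched edge).
Conversely {applicant 1, applicant 2, applicant 3, applicant 4, applicant 5, applicant 6, applicant 7} meets every edge and has exactly 7 vertices, so 7 is optimal.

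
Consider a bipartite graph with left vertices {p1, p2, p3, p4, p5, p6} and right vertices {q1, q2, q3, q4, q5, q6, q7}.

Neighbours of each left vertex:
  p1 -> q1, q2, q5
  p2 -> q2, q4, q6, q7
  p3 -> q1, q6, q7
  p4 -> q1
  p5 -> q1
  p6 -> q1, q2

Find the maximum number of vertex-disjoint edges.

A valid assignment of size 5: p1–q5, p2–q6, p3–q7, p4–q1, p6–q2.
The set {p4, p5} has only 1 neighbour ({q1}), so by Hall's theorem at most 5 of the 6 left vertices can be matched.

5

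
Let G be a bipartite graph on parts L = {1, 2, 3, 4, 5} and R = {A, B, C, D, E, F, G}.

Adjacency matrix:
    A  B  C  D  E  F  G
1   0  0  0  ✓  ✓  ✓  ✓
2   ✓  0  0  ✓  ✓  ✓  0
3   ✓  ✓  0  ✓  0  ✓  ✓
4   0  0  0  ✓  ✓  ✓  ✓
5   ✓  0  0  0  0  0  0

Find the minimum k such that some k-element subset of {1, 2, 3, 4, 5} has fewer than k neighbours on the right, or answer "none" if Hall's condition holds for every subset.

A matching saturating every left vertex exists, for instance 1→F, 2→D, 3→G, 4→E, 5→A.
By Hall's marriage theorem, this means |N(S)| ≥ |S| for every subset S, so no violating subset exists.

none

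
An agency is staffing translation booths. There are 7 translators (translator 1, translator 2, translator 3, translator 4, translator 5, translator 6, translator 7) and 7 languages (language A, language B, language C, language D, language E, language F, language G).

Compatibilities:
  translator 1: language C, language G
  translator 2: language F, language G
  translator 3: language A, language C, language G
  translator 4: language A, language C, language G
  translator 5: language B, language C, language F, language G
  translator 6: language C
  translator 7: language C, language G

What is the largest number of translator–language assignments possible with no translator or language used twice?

For example, pair translator 1→language C, translator 2→language F, translator 3→language G, translator 4→language A, translator 5→language B.
The set {translator 1, translator 3, translator 4, translator 6, translator 7} has only 3 neighbours ({language A, language C, language G}), so by Hall's theorem at most 5 of the 7 translators can be matched.

5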